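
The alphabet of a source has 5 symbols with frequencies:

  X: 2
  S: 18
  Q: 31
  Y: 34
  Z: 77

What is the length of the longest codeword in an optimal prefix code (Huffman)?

4

Merge the two lowest-weight nodes at each step:
combine X(2), S(18) → 20
combine 20, Q(31) → 51
combine Y(34), 51 → 85
combine Z(77), 85 → 162
Maximum depth reached is 4.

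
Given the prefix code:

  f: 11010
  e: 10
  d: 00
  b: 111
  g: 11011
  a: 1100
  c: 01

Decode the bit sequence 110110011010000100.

Read left to right; each codeword is recognised as soon as it completes (prefix code):
  11011→g | 00→d | 11010→f | 00→d | 01→c | 00→d
Decoded message: gdfdcd

gdfdcd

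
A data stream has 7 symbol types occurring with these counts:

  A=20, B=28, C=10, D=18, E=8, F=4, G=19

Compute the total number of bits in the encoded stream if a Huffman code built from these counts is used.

Merge the two smallest weights repeatedly:
merge F(4) and E(8): 12
merge C(10) and 12: 22
merge D(18) and G(19): 37
merge A(20) and 22: 42
merge B(28) and 37: 65
merge 42 and 65: 107
The encoded length is the sum of every internal node's weight: 12 + 22 + 37 + 42 + 65 + 107 = 285 bits.

285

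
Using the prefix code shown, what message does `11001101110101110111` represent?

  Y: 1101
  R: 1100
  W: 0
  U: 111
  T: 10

Read left to right; each codeword is recognised as soon as it completes (prefix code):
  1100→R | 1101→Y | 1101→Y | 0→W | 111→U | 0→W | 111→U
Decoded message: RYYWUWU

RYYWUWU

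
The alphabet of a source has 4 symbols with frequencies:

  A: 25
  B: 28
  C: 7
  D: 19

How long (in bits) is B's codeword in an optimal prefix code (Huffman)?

1

Build the tree from the bottom:
combine C(7), D(19) → 26
combine A(25), 26 → 51
combine B(28), 51 → 79
B is a child of the root — depth 1, so its codeword is a single bit.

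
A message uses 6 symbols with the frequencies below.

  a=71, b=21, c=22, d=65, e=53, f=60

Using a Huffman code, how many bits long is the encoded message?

723

Greedily combine the two least-frequent nodes:
combine b(21), c(22) → 43
combine 43, e(53) → 96
combine f(60), d(65) → 125
combine a(71), 96 → 167
combine 125, 167 → 292
Each symbol's bit-cost is frequency × depth; summing gives 723 bits (equivalently 43 + 96 + 125 + 167 + 292).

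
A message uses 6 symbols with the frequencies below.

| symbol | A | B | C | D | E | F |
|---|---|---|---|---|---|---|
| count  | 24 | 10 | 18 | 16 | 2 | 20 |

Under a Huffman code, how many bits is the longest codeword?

Merge the two lowest-weight nodes at each step:
merge E(2) and B(10): 12
merge 12 and D(16): 28
merge C(18) and F(20): 38
merge A(24) and 28: 52
merge 38 and 52: 90
The first pair merged (E, B) ends up deepest, at depth 4.

4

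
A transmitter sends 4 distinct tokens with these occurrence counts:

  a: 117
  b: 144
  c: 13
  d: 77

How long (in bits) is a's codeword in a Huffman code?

Huffman merges, smallest pair first:
merge c(13) and d(77): 90
merge 90 and a(117): 207
merge b(144) and 207: 351
The subtree containing a is merged 2 times, so code length = 2.

2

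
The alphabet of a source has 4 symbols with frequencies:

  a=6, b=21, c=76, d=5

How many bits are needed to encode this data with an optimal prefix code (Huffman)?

151

Greedily combine the two least-frequent nodes:
merge d(5) and a(6): 11
merge 11 and b(21): 32
merge 32 and c(76): 108
Total encoded bits = sum of merged weights = 11 + 32 + 108 = 151.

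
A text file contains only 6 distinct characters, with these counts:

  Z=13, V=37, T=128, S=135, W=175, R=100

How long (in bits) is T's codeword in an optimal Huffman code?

2

Build the tree from the bottom:
Z(13) + V(37) → 50
50 + R(100) → 150
T(128) + S(135) → 263
150 + W(175) → 325
263 + 325 → 588
T's leaf is at depth 2, giving a 2-bit codeword.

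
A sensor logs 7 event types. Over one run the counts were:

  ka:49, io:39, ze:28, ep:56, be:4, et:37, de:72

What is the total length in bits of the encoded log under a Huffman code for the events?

Build the Huffman tree bottom-up:
merge be(4) and ze(28): 32
merge 32 and et(37): 69
merge io(39) and ka(49): 88
merge ep(56) and 69: 125
merge de(72) and 88: 160
merge 125 and 160: 285
The encoded length is the sum of every internal node's weight: 32 + 69 + 88 + 125 + 160 + 285 = 759 bits.

759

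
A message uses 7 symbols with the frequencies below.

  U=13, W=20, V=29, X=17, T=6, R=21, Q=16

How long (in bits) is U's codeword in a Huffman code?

4

Repeatedly merge the two smallest:
merge T(6) and U(13): 19
merge Q(16) and X(17): 33
merge 19 and W(20): 39
merge R(21) and V(29): 50
merge 33 and 39: 72
merge 50 and 72: 122
U's leaf is at depth 4, giving a 4-bit codeword.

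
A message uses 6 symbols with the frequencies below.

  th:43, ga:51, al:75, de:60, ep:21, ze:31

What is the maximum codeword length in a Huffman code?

3

Merge the two lowest-weight nodes at each step:
combine ep(21), ze(31) → 52
combine th(43), ga(51) → 94
combine 52, de(60) → 112
combine al(75), 94 → 169
combine 112, 169 → 281
The rarest symbols sit at the bottom; the longest codeword is 3 bits.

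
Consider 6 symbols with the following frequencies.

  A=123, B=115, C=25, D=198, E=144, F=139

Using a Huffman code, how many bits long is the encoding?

Build the Huffman tree bottom-up:
combine C(25), B(115) → 140
combine A(123), F(139) → 262
combine 140, E(144) → 284
combine D(198), 262 → 460
combine 284, 460 → 744
Total encoded bits = sum of merged weights = 140 + 262 + 284 + 460 + 744 = 1890.

1890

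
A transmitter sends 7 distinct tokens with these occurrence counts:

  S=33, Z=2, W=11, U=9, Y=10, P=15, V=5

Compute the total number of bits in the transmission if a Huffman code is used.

Greedily combine the two least-frequent nodes:
combine Z(2), V(5) → 7
combine 7, U(9) → 16
combine Y(10), W(11) → 21
combine P(15), 16 → 31
combine 21, 31 → 52
combine S(33), 52 → 85
Total encoded bits = sum of merged weights = 7 + 16 + 21 + 31 + 52 + 85 = 212.

212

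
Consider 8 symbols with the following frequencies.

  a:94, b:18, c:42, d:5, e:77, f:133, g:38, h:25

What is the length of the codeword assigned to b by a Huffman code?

Huffman merges, smallest pair first:
combine d(5), b(18) → 23
combine 23, h(25) → 48
combine g(38), c(42) → 80
combine 48, e(77) → 125
combine 80, a(94) → 174
combine 125, f(133) → 258
combine 174, 258 → 432
The subtree containing b is merged 5 times, so code length = 5.

5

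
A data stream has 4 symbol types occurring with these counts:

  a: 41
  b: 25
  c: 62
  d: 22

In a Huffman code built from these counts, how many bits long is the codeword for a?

Huffman merges, smallest pair first:
merge d(22) and b(25): 47
merge a(41) and 47: 88
merge c(62) and 88: 150
The subtree containing a is merged 2 times, so code length = 2.

2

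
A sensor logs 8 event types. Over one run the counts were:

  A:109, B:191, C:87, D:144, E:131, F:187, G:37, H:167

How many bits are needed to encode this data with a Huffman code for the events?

3092

Merge the two smallest weights repeatedly:
merge G(37) and C(87): 124
merge A(109) and 124: 233
merge E(131) and D(144): 275
merge H(167) and F(187): 354
merge B(191) and 233: 424
merge 275 and 354: 629
merge 424 and 629: 1053
Each symbol's bit-cost is frequency × depth; summing gives 3092 bits (equivalently 124 + 233 + 275 + 354 + 424 + 629 + 1053).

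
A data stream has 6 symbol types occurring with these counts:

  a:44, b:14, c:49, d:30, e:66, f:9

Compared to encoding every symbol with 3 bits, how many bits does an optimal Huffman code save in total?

Fixed-length: 3 bits × 212 symbols = 636 bits.
Huffman merges:
f(9) + b(14) → 23
23 + d(30) → 53
a(44) + c(49) → 93
53 + e(66) → 119
93 + 119 → 212
Huffman total = 23 + 53 + 93 + 119 + 212 = 500 bits.
Saving = 636 − 500 = 136 bits.

136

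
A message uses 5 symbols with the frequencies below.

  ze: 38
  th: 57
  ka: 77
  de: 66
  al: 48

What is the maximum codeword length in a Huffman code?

3

Merge the two lowest-weight nodes at each step:
merge ze(38) and al(48): 86
merge th(57) and de(66): 123
merge ka(77) and 86: 163
merge 123 and 163: 286
The rarest symbols sit at the bottom; the longest codeword is 3 bits.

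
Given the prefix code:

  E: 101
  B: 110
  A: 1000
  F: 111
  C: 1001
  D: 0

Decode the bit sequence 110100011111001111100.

BAFBDFBD

Read left to right; each codeword is recognised as soon as it completes (prefix code):
  110→B | 1000→A | 111→F | 110→B | 0→D | 111→F | 110→B | 0→D
Decoded message: BAFBDFBD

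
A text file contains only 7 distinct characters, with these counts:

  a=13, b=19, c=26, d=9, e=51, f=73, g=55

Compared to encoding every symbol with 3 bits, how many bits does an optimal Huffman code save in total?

Fixed-length: 3 bits × 246 symbols = 738 bits.
Huffman merges:
combine d(9), a(13) → 22
combine b(19), 22 → 41
combine c(26), 41 → 67
combine e(51), g(55) → 106
combine 67, f(73) → 140
combine 106, 140 → 246
Huffman total = 22 + 41 + 67 + 106 + 140 + 246 = 622 bits.
Saving = 738 − 622 = 116 bits.

116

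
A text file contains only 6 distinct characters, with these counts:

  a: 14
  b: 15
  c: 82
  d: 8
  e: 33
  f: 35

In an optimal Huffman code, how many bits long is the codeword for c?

1

Build the tree from the bottom:
d(8) + a(14) → 22
b(15) + 22 → 37
e(33) + f(35) → 68
37 + 68 → 105
c(82) + 105 → 187
c is merged only at the final step, so code length = 1.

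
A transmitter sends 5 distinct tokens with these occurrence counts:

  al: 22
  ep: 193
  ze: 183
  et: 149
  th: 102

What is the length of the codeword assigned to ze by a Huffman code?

2

Huffman merges, smallest pair first:
combine al(22), th(102) → 124
combine 124, et(149) → 273
combine ze(183), ep(193) → 376
combine 273, 376 → 649
The subtree containing ze is merged 2 times, so code length = 2.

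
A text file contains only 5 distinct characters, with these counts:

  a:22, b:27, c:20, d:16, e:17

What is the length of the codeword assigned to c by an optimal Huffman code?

Build the tree from the bottom:
merge d(16) and e(17): 33
merge c(20) and a(22): 42
merge b(27) and 33: 60
merge 42 and 60: 102
The subtree containing c is merged 2 times, so code length = 2.

2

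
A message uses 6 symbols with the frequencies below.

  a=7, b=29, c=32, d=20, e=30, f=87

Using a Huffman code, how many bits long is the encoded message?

468

Merge the two smallest weights repeatedly:
merge a(7) and d(20): 27
merge 27 and b(29): 56
merge e(30) and c(32): 62
merge 56 and 62: 118
merge f(87) and 118: 205
The encoded length is the sum of every internal node's weight: 27 + 56 + 62 + 118 + 205 = 468 bits.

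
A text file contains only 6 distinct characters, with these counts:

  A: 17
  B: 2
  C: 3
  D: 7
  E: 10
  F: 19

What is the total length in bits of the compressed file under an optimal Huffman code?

Merge the two smallest weights repeatedly:
B(2) + C(3) → 5
5 + D(7) → 12
E(10) + 12 → 22
A(17) + F(19) → 36
22 + 36 → 58
Total encoded bits = sum of merged weights = 5 + 12 + 22 + 36 + 58 = 133.

133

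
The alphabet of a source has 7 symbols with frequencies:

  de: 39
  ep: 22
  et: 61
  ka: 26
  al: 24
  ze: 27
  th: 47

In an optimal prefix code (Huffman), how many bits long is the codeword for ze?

3

Repeatedly merge the two smallest:
merge ep(22) and al(24): 46
merge ka(26) and ze(27): 53
merge de(39) and 46: 85
merge th(47) and 53: 100
merge et(61) and 85: 146
merge 100 and 146: 246
ze sits 3 levels below the root, so its codeword is 3 bits.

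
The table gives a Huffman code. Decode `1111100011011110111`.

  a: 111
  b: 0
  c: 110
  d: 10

acbbcada

Read left to right; each codeword is recognised as soon as it completes (prefix code):
  111→a | 110→c | 0→b | 0→b | 110→c | 111→a | 10→d | 111→a
Decoded message: acbbcada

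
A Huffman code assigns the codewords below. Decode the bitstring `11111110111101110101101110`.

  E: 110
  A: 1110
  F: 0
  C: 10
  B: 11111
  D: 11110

Read left to right; each codeword is recognised as soon as it completes (prefix code):
  11111→B | 110→E | 11110→D | 1110→A | 10→C | 110→E | 1110→A
Decoded message: BEDACEA

BEDACEA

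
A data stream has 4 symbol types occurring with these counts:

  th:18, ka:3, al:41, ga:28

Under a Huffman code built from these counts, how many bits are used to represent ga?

2

Huffman merges, smallest pair first:
merge ka(3) and th(18): 21
merge 21 and ga(28): 49
merge al(41) and 49: 90
The subtree containing ga is merged 2 times, so code length = 2.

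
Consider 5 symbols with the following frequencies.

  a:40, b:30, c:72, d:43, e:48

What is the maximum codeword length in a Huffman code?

Merge the two lowest-weight nodes at each step:
combine b(30), a(40) → 70
combine d(43), e(48) → 91
combine 70, c(72) → 142
combine 91, 142 → 233
The rarest symbols sit at the bottom; the longest codeword is 3 bits.

3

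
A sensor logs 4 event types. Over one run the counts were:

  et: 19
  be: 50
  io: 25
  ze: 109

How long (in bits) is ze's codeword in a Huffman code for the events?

1

Build the tree from the bottom:
combine et(19), io(25) → 44
combine 44, be(50) → 94
combine 94, ze(109) → 203
ze sits one level below the root: a 1-bit codeword.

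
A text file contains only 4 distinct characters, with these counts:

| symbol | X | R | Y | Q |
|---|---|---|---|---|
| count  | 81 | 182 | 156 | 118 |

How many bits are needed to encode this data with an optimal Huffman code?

1074

Build the Huffman tree bottom-up:
combine X(81), Q(118) → 199
combine Y(156), R(182) → 338
combine 199, 338 → 537
Each symbol's bit-cost is frequency × depth; summing gives 1074 bits (equivalently 199 + 338 + 537).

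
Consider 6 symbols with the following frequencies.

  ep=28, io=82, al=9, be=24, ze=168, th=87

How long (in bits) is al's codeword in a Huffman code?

Huffman merges, smallest pair first:
merge al(9) and be(24): 33
merge ep(28) and 33: 61
merge 61 and io(82): 143
merge th(87) and 143: 230
merge ze(168) and 230: 398
al sits 5 levels below the root, so its codeword is 5 bits.

5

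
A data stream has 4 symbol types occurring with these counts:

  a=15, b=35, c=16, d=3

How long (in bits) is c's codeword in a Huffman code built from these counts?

2

Repeatedly merge the two smallest:
d(3) + a(15) → 18
c(16) + 18 → 34
34 + b(35) → 69
The subtree containing c is merged 2 times, so code length = 2.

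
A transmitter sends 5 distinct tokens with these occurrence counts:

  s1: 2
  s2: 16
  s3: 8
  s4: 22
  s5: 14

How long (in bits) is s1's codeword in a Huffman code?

3

Huffman merges, smallest pair first:
merge s1(2) and s3(8): 10
merge 10 and s5(14): 24
merge s2(16) and s4(22): 38
merge 24 and 38: 62
s1 sits 3 levels below the root, so its codeword is 3 bits.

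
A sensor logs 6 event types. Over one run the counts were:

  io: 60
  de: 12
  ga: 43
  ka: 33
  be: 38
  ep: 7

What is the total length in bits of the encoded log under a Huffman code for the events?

457

Build the Huffman tree bottom-up:
merge ep(7) and de(12): 19
merge 19 and ka(33): 52
merge be(38) and ga(43): 81
merge 52 and io(60): 112
merge 81 and 112: 193
The encoded length is the sum of every internal node's weight: 19 + 52 + 81 + 112 + 193 = 457 bits.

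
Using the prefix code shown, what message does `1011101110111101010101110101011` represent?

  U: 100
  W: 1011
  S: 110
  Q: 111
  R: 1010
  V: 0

Read left to right; each codeword is recognised as soon as it completes (prefix code):
  1011→W | 1011→W | 1011→W | 110→S | 1010→R | 1011→W | 1010→R | 1011→W
Decoded message: WWWSRWRW

WWWSRWRW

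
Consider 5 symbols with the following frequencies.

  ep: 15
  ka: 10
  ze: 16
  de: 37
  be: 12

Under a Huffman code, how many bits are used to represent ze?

3

Huffman merges, smallest pair first:
combine ka(10), be(12) → 22
combine ep(15), ze(16) → 31
combine 22, 31 → 53
combine de(37), 53 → 90
ze sits 3 levels below the root, so its codeword is 3 bits.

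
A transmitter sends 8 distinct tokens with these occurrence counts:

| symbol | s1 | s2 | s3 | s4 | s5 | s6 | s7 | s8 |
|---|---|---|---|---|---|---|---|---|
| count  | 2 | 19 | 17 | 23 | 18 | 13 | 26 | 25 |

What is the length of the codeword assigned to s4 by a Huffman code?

3

Repeatedly merge the two smallest:
s1(2) + s6(13) → 15
15 + s3(17) → 32
s5(18) + s2(19) → 37
s4(23) + s8(25) → 48
s7(26) + 32 → 58
37 + 48 → 85
58 + 85 → 143
The subtree containing s4 is merged 3 times, so code length = 3.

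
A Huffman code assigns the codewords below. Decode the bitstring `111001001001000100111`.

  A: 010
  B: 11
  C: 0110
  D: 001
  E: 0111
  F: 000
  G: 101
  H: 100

Read left to right; each codeword is recognised as soon as it completes (prefix code):
  11→B | 100→H | 100→H | 100→H | 100→H | 010→A | 0111→E
Decoded message: BHHHHAE

BHHHHAE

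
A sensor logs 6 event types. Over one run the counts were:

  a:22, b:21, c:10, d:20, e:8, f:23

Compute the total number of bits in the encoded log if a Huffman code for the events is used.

264

Greedily combine the two least-frequent nodes:
merge e(8) and c(10): 18
merge 18 and d(20): 38
merge b(21) and a(22): 43
merge f(23) and 38: 61
merge 43 and 61: 104
The encoded length is the sum of every internal node's weight: 18 + 38 + 43 + 61 + 104 = 264 bits.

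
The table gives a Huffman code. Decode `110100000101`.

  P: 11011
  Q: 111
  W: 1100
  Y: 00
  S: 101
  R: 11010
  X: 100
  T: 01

Read left to right; each codeword is recognised as soon as it completes (prefix code):
  11010→R | 00→Y | 00→Y | 101→S
Decoded message: RYYS

RYYS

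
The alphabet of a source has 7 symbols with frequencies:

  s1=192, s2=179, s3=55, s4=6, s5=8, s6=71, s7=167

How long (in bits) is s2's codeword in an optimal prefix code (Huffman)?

2

Build the tree from the bottom:
combine s4(6), s5(8) → 14
combine 14, s3(55) → 69
combine 69, s6(71) → 140
combine 140, s7(167) → 307
combine s2(179), s1(192) → 371
combine 307, 371 → 678
s2's leaf is at depth 2, giving a 2-bit codeword.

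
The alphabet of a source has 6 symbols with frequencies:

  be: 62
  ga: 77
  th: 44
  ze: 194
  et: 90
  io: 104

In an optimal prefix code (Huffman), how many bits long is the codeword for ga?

3

Huffman merges, smallest pair first:
th(44) + be(62) → 106
ga(77) + et(90) → 167
io(104) + 106 → 210
167 + ze(194) → 361
210 + 361 → 571
The subtree containing ga is merged 3 times, so code length = 3.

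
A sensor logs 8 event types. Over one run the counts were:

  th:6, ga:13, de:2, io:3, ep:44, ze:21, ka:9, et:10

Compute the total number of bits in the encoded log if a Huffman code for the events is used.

Merge the two smallest weights repeatedly:
combine de(2), io(3) → 5
combine 5, th(6) → 11
combine ka(9), et(10) → 19
combine 11, ga(13) → 24
combine 19, ze(21) → 40
combine 24, 40 → 64
combine ep(44), 64 → 108
The encoded length is the sum of every internal node's weight: 5 + 11 + 19 + 24 + 40 + 64 + 108 = 271 bits.

271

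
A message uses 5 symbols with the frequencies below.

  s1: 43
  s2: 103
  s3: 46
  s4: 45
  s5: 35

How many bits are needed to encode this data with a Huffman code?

Greedily combine the two least-frequent nodes:
merge s5(35) and s1(43): 78
merge s4(45) and s3(46): 91
merge 78 and 91: 169
merge s2(103) and 169: 272
The encoded length is the sum of every internal node's weight: 78 + 91 + 169 + 272 = 610 bits.

610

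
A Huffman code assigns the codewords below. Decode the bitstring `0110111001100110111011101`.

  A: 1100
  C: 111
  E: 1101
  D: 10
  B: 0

BEAAEEE

Read left to right; each codeword is recognised as soon as it completes (prefix code):
  0→B | 1101→E | 1100→A | 1100→A | 1101→E | 1101→E | 1101→E
Decoded message: BEAAEEE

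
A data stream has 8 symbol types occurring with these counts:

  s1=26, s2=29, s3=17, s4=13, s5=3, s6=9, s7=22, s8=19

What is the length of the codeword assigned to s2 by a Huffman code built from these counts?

Build the tree from the bottom:
merge s5(3) and s6(9): 12
merge 12 and s4(13): 25
merge s3(17) and s8(19): 36
merge s7(22) and 25: 47
merge s1(26) and s2(29): 55
merge 36 and 47: 83
merge 55 and 83: 138
s2 sits 2 levels below the root, so its codeword is 2 bits.

2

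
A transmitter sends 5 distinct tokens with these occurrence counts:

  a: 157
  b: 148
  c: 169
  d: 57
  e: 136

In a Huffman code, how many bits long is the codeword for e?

Repeatedly merge the two smallest:
d(57) + e(136) → 193
b(148) + a(157) → 305
c(169) + 193 → 362
305 + 362 → 667
e sits 3 levels below the root, so its codeword is 3 bits.

3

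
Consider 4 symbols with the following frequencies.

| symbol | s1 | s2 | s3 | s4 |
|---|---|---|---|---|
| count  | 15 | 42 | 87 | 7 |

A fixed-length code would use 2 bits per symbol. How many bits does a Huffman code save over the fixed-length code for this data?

65

Fixed-length: 2 bits × 151 symbols = 302 bits.
Huffman merges:
combine s4(7), s1(15) → 22
combine 22, s2(42) → 64
combine 64, s3(87) → 151
Huffman total = 22 + 64 + 151 = 237 bits.
Saving = 302 − 237 = 65 bits.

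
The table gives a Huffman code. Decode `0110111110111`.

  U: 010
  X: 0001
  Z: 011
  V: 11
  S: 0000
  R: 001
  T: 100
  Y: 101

Read left to right; each codeword is recognised as soon as it completes (prefix code):
  011→Z | 011→Z | 11→V | 101→Y | 11→V
Decoded message: ZZVYV

ZZVYV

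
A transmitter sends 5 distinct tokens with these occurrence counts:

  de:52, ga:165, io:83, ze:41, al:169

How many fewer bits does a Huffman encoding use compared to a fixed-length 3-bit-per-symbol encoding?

Fixed-length: 3 bits × 510 symbols = 1530 bits.
Huffman merges:
ze(41) + de(52) → 93
io(83) + 93 → 176
ga(165) + al(169) → 334
176 + 334 → 510
Huffman total = 93 + 176 + 334 + 510 = 1113 bits.
Saving = 1530 − 1113 = 417 bits.

417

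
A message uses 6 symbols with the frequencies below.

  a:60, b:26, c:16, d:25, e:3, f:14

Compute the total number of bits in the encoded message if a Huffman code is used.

Build the Huffman tree bottom-up:
combine e(3), f(14) → 17
combine c(16), 17 → 33
combine d(25), b(26) → 51
combine 33, 51 → 84
combine a(60), 84 → 144
The encoded length is the sum of every internal node's weight: 17 + 33 + 51 + 84 + 144 = 329 bits.

329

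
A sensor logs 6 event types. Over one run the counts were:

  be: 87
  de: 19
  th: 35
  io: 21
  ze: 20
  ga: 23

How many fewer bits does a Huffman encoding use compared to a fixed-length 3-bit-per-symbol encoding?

Fixed-length: 3 bits × 205 symbols = 615 bits.
Huffman merges:
de(19) + ze(20) → 39
io(21) + ga(23) → 44
th(35) + 39 → 74
44 + 74 → 118
be(87) + 118 → 205
Huffman total = 39 + 44 + 74 + 118 + 205 = 480 bits.
Saving = 615 − 480 = 135 bits.

135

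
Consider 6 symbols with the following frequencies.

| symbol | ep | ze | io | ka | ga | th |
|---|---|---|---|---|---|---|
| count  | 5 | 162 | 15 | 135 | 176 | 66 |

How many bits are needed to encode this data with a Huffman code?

1224

Merge the two smallest weights repeatedly:
merge ep(5) and io(15): 20
merge 20 and th(66): 86
merge 86 and ka(135): 221
merge ze(162) and ga(176): 338
merge 221 and 338: 559
The encoded length is the sum of every internal node's weight: 20 + 86 + 221 + 338 + 559 = 1224 bits.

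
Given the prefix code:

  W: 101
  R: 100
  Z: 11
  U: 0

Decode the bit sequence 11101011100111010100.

Read left to right; each codeword is recognised as soon as it completes (prefix code):
  11→Z | 101→W | 0→U | 11→Z | 100→R | 11→Z | 101→W | 0→U | 100→R
Decoded message: ZWUZRZWUR

ZWUZRZWUR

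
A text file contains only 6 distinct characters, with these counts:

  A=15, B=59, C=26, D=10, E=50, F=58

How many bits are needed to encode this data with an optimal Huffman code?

Merge the two smallest weights repeatedly:
combine D(10), A(15) → 25
combine 25, C(26) → 51
combine E(50), 51 → 101
combine F(58), B(59) → 117
combine 101, 117 → 218
The encoded length is the sum of every internal node's weight: 25 + 51 + 101 + 117 + 218 = 512 bits.

512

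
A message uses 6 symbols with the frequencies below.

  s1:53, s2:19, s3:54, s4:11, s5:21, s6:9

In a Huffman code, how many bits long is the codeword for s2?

Huffman merges, smallest pair first:
combine s6(9), s4(11) → 20
combine s2(19), 20 → 39
combine s5(21), 39 → 60
combine s1(53), s3(54) → 107
combine 60, 107 → 167
s2 sits 3 levels below the root, so its codeword is 3 bits.

3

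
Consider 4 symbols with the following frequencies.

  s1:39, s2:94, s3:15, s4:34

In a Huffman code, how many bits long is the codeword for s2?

1

Build the tree from the bottom:
combine s3(15), s4(34) → 49
combine s1(39), 49 → 88
combine 88, s2(94) → 182
s2 is merged only at the final step, so code length = 1.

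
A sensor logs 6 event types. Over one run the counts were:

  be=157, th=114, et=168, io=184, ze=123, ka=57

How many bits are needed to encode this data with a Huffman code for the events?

2057

Build the Huffman tree bottom-up:
combine ka(57), th(114) → 171
combine ze(123), be(157) → 280
combine et(168), 171 → 339
combine io(184), 280 → 464
combine 339, 464 → 803
Each symbol's bit-cost is frequency × depth; summing gives 2057 bits (equivalently 171 + 280 + 339 + 464 + 803).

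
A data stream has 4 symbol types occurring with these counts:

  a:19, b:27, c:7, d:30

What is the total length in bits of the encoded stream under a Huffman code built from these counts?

162

Merge the two smallest weights repeatedly:
c(7) + a(19) → 26
26 + b(27) → 53
d(30) + 53 → 83
The encoded length is the sum of every internal node's weight: 26 + 53 + 83 = 162 bits.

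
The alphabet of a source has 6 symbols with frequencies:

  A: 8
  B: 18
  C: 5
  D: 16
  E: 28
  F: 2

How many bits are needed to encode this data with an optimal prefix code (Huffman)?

176

Greedily combine the two least-frequent nodes:
F(2) + C(5) → 7
7 + A(8) → 15
15 + D(16) → 31
B(18) + E(28) → 46
31 + 46 → 77
Each symbol's bit-cost is frequency × depth; summing gives 176 bits (equivalently 7 + 15 + 31 + 46 + 77).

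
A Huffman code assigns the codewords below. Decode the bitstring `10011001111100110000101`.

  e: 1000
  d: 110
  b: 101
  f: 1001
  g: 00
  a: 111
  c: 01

ffafecc

Read left to right; each codeword is recognised as soon as it completes (prefix code):
  1001→f | 1001→f | 111→a | 1001→f | 1000→e | 01→c | 01→c
Decoded message: ffafecc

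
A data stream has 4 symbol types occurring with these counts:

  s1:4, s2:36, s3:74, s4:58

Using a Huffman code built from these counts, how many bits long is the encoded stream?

Greedily combine the two least-frequent nodes:
combine s1(4), s2(36) → 40
combine 40, s4(58) → 98
combine s3(74), 98 → 172
The encoded length is the sum of every internal node's weight: 40 + 98 + 172 = 310 bits.

310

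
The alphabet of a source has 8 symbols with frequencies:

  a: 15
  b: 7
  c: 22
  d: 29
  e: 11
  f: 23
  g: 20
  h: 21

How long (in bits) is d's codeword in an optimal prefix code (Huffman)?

Build the tree from the bottom:
merge b(7) and e(11): 18
merge a(15) and 18: 33
merge g(20) and h(21): 41
merge c(22) and f(23): 45
merge d(29) and 33: 62
merge 41 and 45: 86
merge 62 and 86: 148
d's leaf is at depth 2, giving a 2-bit codeword.

2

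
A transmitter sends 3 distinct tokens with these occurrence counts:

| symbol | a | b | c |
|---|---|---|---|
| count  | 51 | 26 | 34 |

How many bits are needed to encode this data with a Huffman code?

171

Greedily combine the two least-frequent nodes:
combine b(26), c(34) → 60
combine a(51), 60 → 111
Each symbol's bit-cost is frequency × depth; summing gives 171 bits (equivalently 60 + 111).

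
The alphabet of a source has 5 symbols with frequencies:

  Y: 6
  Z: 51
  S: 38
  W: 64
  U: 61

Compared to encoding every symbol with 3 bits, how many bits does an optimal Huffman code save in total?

Fixed-length: 3 bits × 220 symbols = 660 bits.
Huffman merges:
merge Y(6) and S(38): 44
merge 44 and Z(51): 95
merge U(61) and W(64): 125
merge 95 and 125: 220
Huffman total = 44 + 95 + 125 + 220 = 484 bits.
Saving = 660 − 484 = 176 bits.

176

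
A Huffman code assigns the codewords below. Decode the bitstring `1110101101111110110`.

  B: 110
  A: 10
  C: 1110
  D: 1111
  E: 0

CABDBB

Read left to right; each codeword is recognised as soon as it completes (prefix code):
  1110→C | 10→A | 110→B | 1111→D | 110→B | 110→B
Decoded message: CABDBB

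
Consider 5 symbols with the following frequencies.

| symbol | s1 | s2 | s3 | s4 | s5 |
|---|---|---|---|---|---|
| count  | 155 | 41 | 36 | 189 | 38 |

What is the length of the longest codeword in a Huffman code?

4

Merge the two lowest-weight nodes at each step:
combine s3(36), s5(38) → 74
combine s2(41), 74 → 115
combine 115, s1(155) → 270
combine s4(189), 270 → 459
The rarest symbols sit at the bottom; the longest codeword is 4 bits.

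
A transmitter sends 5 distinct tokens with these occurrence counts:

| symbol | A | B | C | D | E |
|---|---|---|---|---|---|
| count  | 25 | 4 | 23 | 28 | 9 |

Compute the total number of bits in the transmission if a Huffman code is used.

Merge the two smallest weights repeatedly:
merge B(4) and E(9): 13
merge 13 and C(23): 36
merge A(25) and D(28): 53
merge 36 and 53: 89
The encoded length is the sum of every internal node's weight: 13 + 36 + 53 + 89 = 191 bits.

191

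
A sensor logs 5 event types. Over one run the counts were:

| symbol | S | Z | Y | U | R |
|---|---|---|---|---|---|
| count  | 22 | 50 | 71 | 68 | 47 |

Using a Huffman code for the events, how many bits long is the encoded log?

Build the Huffman tree bottom-up:
merge S(22) and R(47): 69
merge Z(50) and U(68): 118
merge 69 and Y(71): 140
merge 118 and 140: 258
The encoded length is the sum of every internal node's weight: 69 + 118 + 140 + 258 = 585 bits.

585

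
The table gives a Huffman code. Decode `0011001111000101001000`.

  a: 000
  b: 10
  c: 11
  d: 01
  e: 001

ebdcbedea

Read left to right; each codeword is recognised as soon as it completes (prefix code):
  001→e | 10→b | 01→d | 11→c | 10→b | 001→e | 01→d | 001→e | 000→a
Decoded message: ebdcbedea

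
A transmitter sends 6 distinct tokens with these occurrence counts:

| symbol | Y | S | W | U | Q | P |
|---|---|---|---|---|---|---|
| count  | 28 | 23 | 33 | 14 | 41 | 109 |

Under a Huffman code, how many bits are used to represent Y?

3

Build the tree from the bottom:
U(14) + S(23) → 37
Y(28) + W(33) → 61
37 + Q(41) → 78
61 + 78 → 139
P(109) + 139 → 248
The subtree containing Y is merged 3 times, so code length = 3.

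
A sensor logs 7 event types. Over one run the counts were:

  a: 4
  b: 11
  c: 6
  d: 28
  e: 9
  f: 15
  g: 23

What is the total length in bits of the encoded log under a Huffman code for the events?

247

Greedily combine the two least-frequent nodes:
a(4) + c(6) → 10
e(9) + 10 → 19
b(11) + f(15) → 26
19 + g(23) → 42
26 + d(28) → 54
42 + 54 → 96
Each symbol's bit-cost is frequency × depth; summing gives 247 bits (equivalently 10 + 19 + 26 + 42 + 54 + 96).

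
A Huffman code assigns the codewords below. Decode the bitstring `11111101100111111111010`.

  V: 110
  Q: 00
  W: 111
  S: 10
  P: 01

WWPSPWWVS

Read left to right; each codeword is recognised as soon as it completes (prefix code):
  111→W | 111→W | 01→P | 10→S | 01→P | 111→W | 111→W | 110→V | 10→S
Decoded message: WWPSPWWVS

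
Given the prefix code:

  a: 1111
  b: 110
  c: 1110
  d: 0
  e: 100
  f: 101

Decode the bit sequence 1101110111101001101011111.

Read left to right; each codeword is recognised as soon as it completes (prefix code):
  110→b | 1110→c | 1111→a | 0→d | 100→e | 110→b | 101→f | 1111→a
Decoded message: bcadebfa

bcadebfa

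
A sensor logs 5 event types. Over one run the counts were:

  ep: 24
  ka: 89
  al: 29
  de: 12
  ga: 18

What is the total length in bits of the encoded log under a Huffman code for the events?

338

Greedily combine the two least-frequent nodes:
de(12) + ga(18) → 30
ep(24) + al(29) → 53
30 + 53 → 83
83 + ka(89) → 172
Each symbol's bit-cost is frequency × depth; summing gives 338 bits (equivalently 30 + 53 + 83 + 172).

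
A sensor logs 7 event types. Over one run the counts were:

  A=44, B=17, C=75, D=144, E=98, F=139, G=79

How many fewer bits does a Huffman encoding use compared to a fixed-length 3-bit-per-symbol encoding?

222

Fixed-length: 3 bits × 596 symbols = 1788 bits.
Huffman merges:
merge B(17) and A(44): 61
merge 61 and C(75): 136
merge G(79) and E(98): 177
merge 136 and F(139): 275
merge D(144) and 177: 321
merge 275 and 321: 596
Huffman total = 61 + 136 + 177 + 275 + 321 + 596 = 1566 bits.
Saving = 1788 − 1566 = 222 bits.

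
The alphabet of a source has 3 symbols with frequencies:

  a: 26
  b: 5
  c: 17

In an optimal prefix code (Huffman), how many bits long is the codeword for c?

2

Build the tree from the bottom:
b(5) + c(17) → 22
22 + a(26) → 48
c sits 2 levels below the root, so its codeword is 2 bits.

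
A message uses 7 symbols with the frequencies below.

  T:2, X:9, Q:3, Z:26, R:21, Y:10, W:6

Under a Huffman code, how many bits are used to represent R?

2

Repeatedly merge the two smallest:
merge T(2) and Q(3): 5
merge 5 and W(6): 11
merge X(9) and Y(10): 19
merge 11 and 19: 30
merge R(21) and Z(26): 47
merge 30 and 47: 77
R's leaf is at depth 2, giving a 2-bit codeword.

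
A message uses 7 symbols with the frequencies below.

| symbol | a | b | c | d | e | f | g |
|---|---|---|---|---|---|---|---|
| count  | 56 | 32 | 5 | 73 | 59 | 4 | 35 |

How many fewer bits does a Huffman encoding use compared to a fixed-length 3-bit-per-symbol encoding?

Fixed-length: 3 bits × 264 symbols = 792 bits.
Huffman merges:
f(4) + c(5) → 9
9 + b(32) → 41
g(35) + 41 → 76
a(56) + e(59) → 115
d(73) + 76 → 149
115 + 149 → 264
Huffman total = 9 + 41 + 76 + 115 + 149 + 264 = 654 bits.
Saving = 792 − 654 = 138 bits.

138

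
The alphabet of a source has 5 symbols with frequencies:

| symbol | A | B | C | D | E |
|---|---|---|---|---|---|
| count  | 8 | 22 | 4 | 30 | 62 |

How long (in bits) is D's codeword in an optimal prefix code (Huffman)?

Huffman merges, smallest pair first:
merge C(4) and A(8): 12
merge 12 and B(22): 34
merge D(30) and 34: 64
merge E(62) and 64: 126
D's leaf is at depth 2, giving a 2-bit codeword.

2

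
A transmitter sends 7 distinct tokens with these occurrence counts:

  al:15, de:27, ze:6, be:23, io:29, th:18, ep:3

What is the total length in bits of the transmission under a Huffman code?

Merge the two smallest weights repeatedly:
combine ep(3), ze(6) → 9
combine 9, al(15) → 24
combine th(18), be(23) → 41
combine 24, de(27) → 51
combine io(29), 41 → 70
combine 51, 70 → 121
The encoded length is the sum of every internal node's weight: 9 + 24 + 41 + 51 + 70 + 121 = 316 bits.

316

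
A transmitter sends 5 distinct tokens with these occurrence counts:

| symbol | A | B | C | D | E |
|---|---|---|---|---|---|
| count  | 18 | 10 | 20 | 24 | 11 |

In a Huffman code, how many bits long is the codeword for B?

Build the tree from the bottom:
combine B(10), E(11) → 21
combine A(18), C(20) → 38
combine 21, D(24) → 45
combine 38, 45 → 83
B's leaf is at depth 3, giving a 3-bit codeword.

3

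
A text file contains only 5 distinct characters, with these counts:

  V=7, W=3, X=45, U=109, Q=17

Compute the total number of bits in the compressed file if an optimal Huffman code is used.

290

Merge the two smallest weights repeatedly:
combine W(3), V(7) → 10
combine 10, Q(17) → 27
combine 27, X(45) → 72
combine 72, U(109) → 181
Each symbol's bit-cost is frequency × depth; summing gives 290 bits (equivalently 10 + 27 + 72 + 181).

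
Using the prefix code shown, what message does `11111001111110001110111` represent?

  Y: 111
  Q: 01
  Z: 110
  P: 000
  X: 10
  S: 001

YZQYZSZY

Read left to right; each codeword is recognised as soon as it completes (prefix code):
  111→Y | 110→Z | 01→Q | 111→Y | 110→Z | 001→S | 110→Z | 111→Y
Decoded message: YZQYZSZY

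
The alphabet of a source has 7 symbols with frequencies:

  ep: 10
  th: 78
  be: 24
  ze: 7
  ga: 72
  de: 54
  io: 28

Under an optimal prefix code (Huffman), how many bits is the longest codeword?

Merge the two lowest-weight nodes at each step:
merge ze(7) and ep(10): 17
merge 17 and be(24): 41
merge io(28) and 41: 69
merge de(54) and 69: 123
merge ga(72) and th(78): 150
merge 123 and 150: 273
The first pair merged (ze, ep) ends up deepest, at depth 5.

5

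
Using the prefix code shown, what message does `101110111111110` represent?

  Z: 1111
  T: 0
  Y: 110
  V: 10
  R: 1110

VRZZT

Read left to right; each codeword is recognised as soon as it completes (prefix code):
  10→V | 1110→R | 1111→Z | 1111→Z | 0→T
Decoded message: VRZZT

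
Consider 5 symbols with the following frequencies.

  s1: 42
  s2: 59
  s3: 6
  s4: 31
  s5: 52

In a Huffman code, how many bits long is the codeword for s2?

2

Huffman merges, smallest pair first:
merge s3(6) and s4(31): 37
merge 37 and s1(42): 79
merge s5(52) and s2(59): 111
merge 79 and 111: 190
The subtree containing s2 is merged 2 times, so code length = 2.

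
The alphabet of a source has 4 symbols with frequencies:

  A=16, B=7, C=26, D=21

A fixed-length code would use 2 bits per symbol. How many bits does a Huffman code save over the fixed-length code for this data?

3

Fixed-length: 2 bits × 70 symbols = 140 bits.
Huffman merges:
combine B(7), A(16) → 23
combine D(21), 23 → 44
combine C(26), 44 → 70
Huffman total = 23 + 44 + 70 = 137 bits.
Saving = 140 − 137 = 3 bits.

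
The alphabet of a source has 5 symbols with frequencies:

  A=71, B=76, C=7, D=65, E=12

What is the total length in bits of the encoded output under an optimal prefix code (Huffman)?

Build the Huffman tree bottom-up:
C(7) + E(12) → 19
19 + D(65) → 84
A(71) + B(76) → 147
84 + 147 → 231
Total encoded bits = sum of merged weights = 19 + 84 + 147 + 231 = 481.

481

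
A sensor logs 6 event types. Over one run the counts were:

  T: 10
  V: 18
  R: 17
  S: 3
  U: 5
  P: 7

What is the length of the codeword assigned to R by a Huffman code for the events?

Huffman merges, smallest pair first:
S(3) + U(5) → 8
P(7) + 8 → 15
T(10) + 15 → 25
R(17) + V(18) → 35
25 + 35 → 60
R sits 2 levels below the root, so its codeword is 2 bits.

2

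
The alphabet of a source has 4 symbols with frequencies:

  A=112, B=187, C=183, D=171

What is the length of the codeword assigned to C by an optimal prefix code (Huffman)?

Build the tree from the bottom:
merge A(112) and D(171): 283
merge C(183) and B(187): 370
merge 283 and 370: 653
The subtree containing C is merged 2 times, so code length = 2.

2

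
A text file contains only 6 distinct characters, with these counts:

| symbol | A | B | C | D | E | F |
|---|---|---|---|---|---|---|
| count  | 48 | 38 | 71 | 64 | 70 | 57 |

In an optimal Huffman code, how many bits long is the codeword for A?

Build the tree from the bottom:
combine B(38), A(48) → 86
combine F(57), D(64) → 121
combine E(70), C(71) → 141
combine 86, 121 → 207
combine 141, 207 → 348
A sits 3 levels below the root, so its codeword is 3 bits.

3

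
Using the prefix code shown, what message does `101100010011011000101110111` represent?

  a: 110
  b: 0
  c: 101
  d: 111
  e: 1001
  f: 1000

Read left to right; each codeword is recognised as soon as it completes (prefix code):
  101→c | 1000→f | 1001→e | 101→c | 1000→f | 101→c | 110→a | 111→d
Decoded message: cfecfcad

cfecfcad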